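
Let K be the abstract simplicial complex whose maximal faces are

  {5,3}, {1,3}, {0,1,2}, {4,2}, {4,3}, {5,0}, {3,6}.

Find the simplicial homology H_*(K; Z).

H_0 = Z,  H_1 = Z^2,  H_2 = 0.

Take the total order 0 < 1 < 2 < 3 < 4 < 5 < 6 on the vertex set. Then K (dimension 2) consists of the simplices:

  0-simplices (7): [0], [1], [2], [3], [4], [5], [6]
  1-simplices (9): [0,1], [0,2], [0,5], [1,2], [1,3], [2,4], [3,4], [3,5], [3,6]
  2-simplices (1): [0,1,2]

Hence C_0 ≅ Z^7, C_1 ≅ Z^9, C_2 ≅ Z^1.

Boundary ∂_1: C_1 → C_0 maps an edge to its endpoints' difference, ∂[p,q] = q − p.
The resulting 7×9 matrix has rank 6, and its Smith normal form has invariant factors (1,1,1,1,1,1).

The boundary map ∂_2: C_2 → C_1 sends each 2-simplex [p,q,r] to [q,r] − [p,r] + [p,q]. For instance
  ∂[0,1,2] = [1,2] − [0,2] + [0,1].
The 9×1 boundary matrix has rank 1 and Smith normal form diag(1).

Reading off H_k = ker ∂_k / im ∂_{k+1}:

  H_0: rank C_0 − rank ∂_1 = 7 − 6 = 1, and the invariant factors of ∂_1 are all 1, so H_0 = Z.
  H_1: rank ker ∂_1 − rank ∂_2 = (9 − 6) − 1 = 2, and the invariant factors of ∂_2 are all 1, so H_1 = Z^2.
  H_2: rank ker ∂_2 − rank ∂_3 = (1 − 1) − 0 = 0, and there is no ∂_3, so H_2 = 0.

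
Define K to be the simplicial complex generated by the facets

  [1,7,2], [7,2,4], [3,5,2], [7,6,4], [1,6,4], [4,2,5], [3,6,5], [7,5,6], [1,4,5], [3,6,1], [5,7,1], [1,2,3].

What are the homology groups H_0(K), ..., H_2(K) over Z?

K has 7 vertices, 18 edges, 12 triangles.
rank ∂_0 = 0, rank ∂_1 = 6 ⇒ b_0 = 7 − 0 − 6 = 1; all invariant factors of ∂_1 are 1 so no torsion. So H_0 ≅ Z.
rank ∂_1 = 6, rank ∂_2 = 12 ⇒ b_1 = 18 − 6 − 12 = 0; ∂_2 has invariant factor(s) [2] giving torsion. So H_1 ≅ Z/2.
rank ∂_2 = 12, rank ∂_3 = 0 ⇒ b_2 = 12 − 12 − 0 = 0. So H_2 ≅ 0.

H_0 = Z,  H_1 = Z/2,  H_2 = 0.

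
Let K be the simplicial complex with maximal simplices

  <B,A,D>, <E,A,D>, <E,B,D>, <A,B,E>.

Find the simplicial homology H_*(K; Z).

H_0 ≅ Z,  H_1 = 0,  H_2 ≅ Z.

K has 4 vertices, 6 edges, 4 triangles.
rank ∂_0 = 0, rank ∂_1 = 3 ⇒ b_0 = 4 − 0 − 3 = 1; all invariant factors of ∂_1 are 1 so no torsion. So H_0 = Z.
rank ∂_1 = 3, rank ∂_2 = 3 ⇒ b_1 = 6 − 3 − 3 = 0; all invariant factors of ∂_2 are 1 so no torsion. So H_1 = 0.
rank ∂_2 = 3, rank ∂_3 = 0 ⇒ b_2 = 4 − 3 − 0 = 1. So H_2 = Z.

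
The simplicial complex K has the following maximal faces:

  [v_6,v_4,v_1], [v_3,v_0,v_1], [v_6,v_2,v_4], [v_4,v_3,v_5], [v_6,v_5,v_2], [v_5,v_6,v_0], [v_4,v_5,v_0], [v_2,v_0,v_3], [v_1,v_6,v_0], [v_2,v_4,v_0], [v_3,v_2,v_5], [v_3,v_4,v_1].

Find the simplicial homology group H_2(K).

H_2 = 0.

We work with the vertex ordering v_0 < v_1 < v_2 < v_3 < v_4 < v_5 < v_6. The simplices of K, each written with vertices in increasing order, are:

  0-simplices (7): [v_0], [v_1], [v_2], [v_3], [v_4], [v_5], [v_6]
  1-simplices (18): (18 of them)
  2-simplices (12): (12 of them)

Hence C_0 ≅ Z^7, C_1 ≅ Z^18, C_2 ≅ Z^12.

The boundary map ∂_1: C_1 → C_0 maps an edge to its endpoints' difference, ∂[p,q] = q − p.
The 7×18 boundary matrix has rank 6 and Smith normal form diag(1,1,1,1,1,1).

∂_2: C_2 → C_1 acts by ∂[p,q,r] = [q,r] − [p,r] + [p,q]. For instance
  ∂[v_3,v_4,v_5] = [v_4,v_5] − [v_3,v_5] + [v_3,v_4],
  ∂[v_2,v_5,v_6] = [v_5,v_6] − [v_2,v_6] + [v_2,v_5].
The resulting 18×12 matrix has rank 12, and its Smith normal form has invariant factors (1,1,1,1,1,1,1,1,1,1,1,2).

From H_k ≅ ker(∂_k) / im(∂_{k+1}) we obtain:

  H_2: rank ker ∂_2 − rank ∂_3 = (12 − 12) − 0 = 0, and there is no ∂_3, so H_2 = 0.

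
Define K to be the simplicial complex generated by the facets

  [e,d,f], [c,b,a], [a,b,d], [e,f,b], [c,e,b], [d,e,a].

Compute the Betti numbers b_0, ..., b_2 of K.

b_0 = 1, b_1 = 1, b_2 = 0.

We work with the vertex ordering a < b < c < d < e < f. The simplices of K, each written with vertices in increasing order, are:

  0-simplices (6): a, b, c, d, e, f
  1-simplices (12): ab, ac, ad, ae, bc, bd, be, bf, ce, de, df, ef
  2-simplices (6): abc, abd, ade, bce, bef, def

so the chain groups are C_0 ≅ Z^6, C_1 ≅ Z^12, C_2 ≅ Z^6.

Boundary ∂_1: C_1 → C_0 sends each edge [p,q] (with p < q) to q − p.
This gives a 6×12 integer matrix of rank 5; reducing to Smith normal form yields diagonal entries (1,1,1,1,1).

Boundary ∂_2: C_2 → C_1 acts by ∂[p,q,r] = [q,r] − [p,r] + [p,q]. For instance
  ∂def = ef − df + de,
  ∂abc = bc − ac + ab.
As a 12×6 matrix over Z this has rank 6, with invariant factors (1,1,1,1,1,1).

Now H_k = ker ∂_k / im ∂_{k+1}, so:

  H_0: rank C_0 − rank ∂_1 = 6 − 5 = 1, and the invariant factors of ∂_1 are all 1, so H_0 ≅ Z.
  H_1: rank ker ∂_1 − rank ∂_2 = (12 − 5) − 6 = 1, and the invariant factors of ∂_2 are all 1, so H_1 ≅ Z.
  H_2: rank ker ∂_2 − rank ∂_3 = (6 − 6) − 0 = 0, and there is no ∂_3, so H_2 ≅ 0.

Hence the Betti numbers are b_0 = 1, b_1 = 1, b_2 = 0.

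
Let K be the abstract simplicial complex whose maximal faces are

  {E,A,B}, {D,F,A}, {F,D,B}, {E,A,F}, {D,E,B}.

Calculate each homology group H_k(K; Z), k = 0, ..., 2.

H_0 ≅ Z,  H_1 ≅ Z,  H_2 = 0.

We work with the vertex ordering A < B < D < E < F. The simplices of K, each written with vertices in increasing order, are:

  0-simplices (5): A, B, D, E, F
  1-simplices (10): AB, AD, AE, AF, BD, BE, BF, DE, DF, EF
  2-simplices (5): ABE, ADF, AEF, BDE, BDF

so the chain groups are C_0 ≅ Z^5, C_1 ≅ Z^10, C_2 ≅ Z^5.

The boundary map ∂_1: C_1 → C_0 maps an edge to its endpoints' difference, ∂[p,q] = q − p. For instance
  ∂BE = E − B.
The 5×10 boundary matrix has rank 4 and Smith normal form diag(1,1,1,1).

Boundary ∂_2: C_2 → C_1 sends each 2-simplex [p,q,r] to [q,r] − [p,r] + [p,q]. For instance
  ∂BDF = DF − BF + BD,
  ∂ABE = BE − AE + AB.
As a 10×5 matrix over Z this has rank 5, with invariant factors (1,1,1,1,1).

Now H_k = ker ∂_k / im ∂_{k+1}, so:

  H_0: rank C_0 − rank ∂_1 = 5 − 4 = 1, and the invariant factors of ∂_1 are all 1, so H_0 ≅ Z.
  H_1: rank ker ∂_1 − rank ∂_2 = (10 − 4) − 5 = 1, and the invariant factors of ∂_2 are all 1, so H_1 ≅ Z.
  H_2: rank ker ∂_2 − rank ∂_3 = (5 − 5) − 0 = 0, and there is no ∂_3, so H_2 ≅ 0.

(K is a triangulation of the Möbius band.)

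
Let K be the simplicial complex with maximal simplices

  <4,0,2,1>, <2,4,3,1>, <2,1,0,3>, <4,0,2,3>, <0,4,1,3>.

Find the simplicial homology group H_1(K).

Order the vertices as 0 < 1 < 2 < 3 < 4. Listing each simplex with vertices in this order, K has dimension 3 with simplices:

  0-simplices (5): [0], [1], [2], [3], [4]
  1-simplices (10): [0,1], [0,2], [0,3], [0,4], [1,2], [1,3], [1,4], [2,3], [2,4], [3,4]
  2-simplices (10): [0,1,2], [0,1,3], [0,1,4], [0,2,3], [0,2,4], [0,3,4], [1,2,3], [1,2,4], [1,3,4], [2,3,4]
  3-simplices (5): [0,1,2,3], [0,1,2,4], [0,1,3,4], [0,2,3,4], [1,2,3,4]

Hence C_0 ≅ Z^5, C_1 ≅ Z^10, C_2 ≅ Z^10, C_3 ≅ Z^5.

∂_1: C_1 → C_0 maps an edge to its endpoints' difference, ∂[p,q] = q − p. For instance
  ∂[0,3] = [3] − [0].
This gives a 5×10 integer matrix of rank 4; reducing to Smith normal form yields diagonal entries (1,1,1,1).

Boundary ∂_2: C_2 → C_1 acts by ∂[p,q,r] = [q,r] − [p,r] + [p,q]. For instance
  ∂[1,3,4] = [3,4] − [1,4] + [1,3],
  ∂[0,1,3] = [1,3] − [0,3] + [0,1].
As a 10×10 matrix over Z this has rank 6, with invariant factors (1,1,1,1,1,1).

Boundary ∂_3: C_3 → C_2 sends each 3-simplex σ to the alternating sum Σ_i (−1)^i (σ with its i-th vertex removed). For instance
  ∂[1,2,3,4] = [2,3,4] − [1,3,4] + [1,2,4] − [1,2,3],
  ∂[0,1,2,4] = [1,2,4] − [0,2,4] + [0,1,4] − [0,1,2].
As a 10×5 matrix over Z this has rank 4, with invariant factors (1,1,1,1).

Reading off H_k = ker ∂_k / im ∂_{k+1}:

  H_1: rank ker ∂_1 − rank ∂_2 = (10 − 4) − 6 = 0, and the invariant factors of ∂_2 are all 1, so H_1 = 0.

(K is a triangulation of the 3-sphere S^3.)

H_1 ≅ 0.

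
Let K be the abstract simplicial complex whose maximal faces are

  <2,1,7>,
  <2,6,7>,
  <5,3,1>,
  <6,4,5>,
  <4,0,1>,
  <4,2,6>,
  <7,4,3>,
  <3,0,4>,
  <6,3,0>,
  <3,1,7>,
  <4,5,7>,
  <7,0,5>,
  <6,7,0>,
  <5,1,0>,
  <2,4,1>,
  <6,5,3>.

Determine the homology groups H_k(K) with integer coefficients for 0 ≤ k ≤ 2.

We work with the vertex ordering 0 < 1 < 2 < 3 < 4 < 5 < 6 < 7. The simplices of K, each written with vertices in increasing order, are:

  0-simplices (8): [0], [1], [2], [3], [4], [5], [6], [7]
  1-simplices (24): (24 of them)
  2-simplices (16): [0,1,4], [0,1,5], [0,3,4], [0,3,6], [0,5,7], [0,6,7], [1,2,4], [1,2,7], [1,3,5], [1,3,7], [2,4,6], [2,6,7], [3,4,7], [3,5,6], [4,5,6], [4,5,7]

so the chain groups are C_0 ≅ Z^8, C_1 ≅ Z^24, C_2 ≅ Z^16.

Boundary ∂_1: C_1 → C_0 maps an edge to its endpoints' difference, ∂[p,q] = q − p.
The resulting 8×24 matrix has rank 7, and its Smith normal form has invariant factors (1,1,1,1,1,1,1).

Boundary ∂_2: C_2 → C_1 sends each 2-simplex [p,q,r] to [q,r] − [p,r] + [p,q]. For instance
  ∂[0,3,6] = [3,6] − [0,6] + [0,3],
  ∂[2,6,7] = [6,7] − [2,7] + [2,6].
The resulting 24×16 matrix has rank 15, and its Smith normal form has invariant factors (1,1,1,1,1,1,1,1,1,1,1,1,1,1,1).

Now H_k = ker ∂_k / im ∂_{k+1}, so:

  H_0: rank C_0 − rank ∂_1 = 8 − 7 = 1, and the invariant factors of ∂_1 are all 1, so H_0 ≅ Z.
  H_1: rank ker ∂_1 − rank ∂_2 = (24 − 7) − 15 = 2, and the invariant factors of ∂_2 are all 1, so H_1 ≅ Z^2.
  H_2: rank ker ∂_2 − rank ∂_3 = (16 − 15) − 0 = 1, and there is no ∂_3, so H_2 ≅ Z.

(K is a triangulation of the torus T^2.)

H_0 ≅ Z,  H_1 ≅ Z^2,  H_2 ≅ Z.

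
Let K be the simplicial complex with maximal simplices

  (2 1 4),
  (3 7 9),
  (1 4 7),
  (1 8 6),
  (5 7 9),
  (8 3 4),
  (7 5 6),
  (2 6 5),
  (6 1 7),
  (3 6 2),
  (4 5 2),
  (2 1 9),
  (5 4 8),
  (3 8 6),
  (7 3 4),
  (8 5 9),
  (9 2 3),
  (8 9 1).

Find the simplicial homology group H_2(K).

We work with the vertex ordering 1 < 2 < 3 < 4 < 5 < 6 < 7 < 8 < 9. The simplices of K, each written with vertices in increasing order, are:

  0-simplices (9): [1], [2], [3], [4], [5], [6], [7], [8], [9]
  1-simplices (27): (27 of them)
  2-simplices (18): [1,2,4], [1,2,9], [1,4,7], [1,6,7], [1,6,8], [1,8,9], [2,3,6], [2,3,9], [2,4,5], [2,5,6], [3,4,7], [3,4,8], [3,6,8], [3,7,9], [4,5,8], [5,6,7], [5,7,9], [5,8,9]

giving chain groups C_0 ≅ Z^9, C_1 ≅ Z^27, C_2 ≅ Z^18.

The boundary map ∂_1: C_1 → C_0 is given by ∂[p,q] = [q] − [p].
This gives a 9×27 integer matrix of rank 8; reducing to Smith normal form yields diagonal entries (1,1,1,1,1,1,1,1).

∂_2: C_2 → C_1 maps a triangle to the signed sum of its edges. For instance
  ∂[3,6,8] = [6,8] − [3,8] + [3,6],
  ∂[2,3,6] = [3,6] − [2,6] + [2,3].
This gives a 27×18 integer matrix of rank 17; reducing to Smith normal form yields diagonal entries (1,1,1,1,1,1,1,1,1,1,1,1,1,1,1,1,1).

Now H_k = ker ∂_k / im ∂_{k+1}, so:

  H_2: rank ker ∂_2 − rank ∂_3 = (18 − 17) − 0 = 1, and there is no ∂_3, so H_2 = Z.

H_2 ≅ Z.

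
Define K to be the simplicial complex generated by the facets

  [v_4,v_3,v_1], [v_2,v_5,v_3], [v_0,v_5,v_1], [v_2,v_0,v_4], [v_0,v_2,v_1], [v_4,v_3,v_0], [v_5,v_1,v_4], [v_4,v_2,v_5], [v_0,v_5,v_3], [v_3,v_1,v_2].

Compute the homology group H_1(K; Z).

H_1 = Z/2.

Take the total order v_0 < v_1 < v_2 < v_3 < v_4 < v_5 on the vertex set. Then K (dimension 2) consists of the simplices:

  0-simplices (6): [v_0], [v_1], [v_2], [v_3], [v_4], [v_5]
  1-simplices (15): (15 of them)
  2-simplices (10): [v_0,v_1,v_2], [v_0,v_1,v_5], [v_0,v_2,v_4], [v_0,v_3,v_4], [v_0,v_3,v_5], [v_1,v_2,v_3], [v_1,v_3,v_4], [v_1,v_4,v_5], [v_2,v_3,v_5], [v_2,v_4,v_5]

so the chain groups are C_0 ≅ Z^6, C_1 ≅ Z^15, C_2 ≅ Z^10.

Boundary ∂_1: C_1 → C_0 sends each edge [p,q] (with p < q) to q − p. For instance
  ∂[v_2,v_4] = [v_4] − [v_2].
The 6×15 boundary matrix has rank 5 and Smith normal form diag(1,1,1,1,1).

∂_2: C_2 → C_1 maps a triangle to the signed sum of its edges. For instance
  ∂[v_2,v_3,v_5] = [v_3,v_5] − [v_2,v_5] + [v_2,v_3],
  ∂[v_0,v_2,v_4] = [v_2,v_4] − [v_0,v_4] + [v_0,v_2].
The 15×10 boundary matrix has rank 10 and Smith normal form diag(1,1,1,1,1,1,1,1,1,2).

Computing H_k = (kernel of ∂_k) / (image of ∂_{k+1}):

  H_1: rank ker ∂_1 − rank ∂_2 = (15 − 5) − 10 = 0, and ∂_2 has invariant factor 2 > 1, so H_1 = Z/2.

(K is a triangulation of the real projective plane RP^2.)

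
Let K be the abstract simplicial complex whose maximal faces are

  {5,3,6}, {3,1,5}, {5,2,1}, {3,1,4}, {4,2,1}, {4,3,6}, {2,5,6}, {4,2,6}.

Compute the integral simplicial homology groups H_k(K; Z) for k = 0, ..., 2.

Fix the vertex order 1 < 2 < 3 < 4 < 5 < 6 and write every simplex with vertices in increasing order. Then dim K = 2 and the simplices of K are:

  0-simplices (6): [1], [2], [3], [4], [5], [6]
  1-simplices (12): [1,2], [1,3], [1,4], [1,5], [2,4], [2,5], [2,6], [3,4], [3,5], [3,6], [4,6], [5,6]
  2-simplices (8): [1,2,4], [1,2,5], [1,3,4], [1,3,5], [2,4,6], [2,5,6], [3,4,6], [3,5,6]

Hence C_0 ≅ Z^6, C_1 ≅ Z^12, C_2 ≅ Z^8.

The boundary map ∂_1: C_1 → C_0 sends each edge [p,q] (with p < q) to q − p.
The resulting 6×12 matrix has rank 5, and its Smith normal form has invariant factors (1,1,1,1,1).

∂_2: C_2 → C_1 maps a triangle to the signed sum of its edges. For instance
  ∂[1,2,5] = [2,5] − [1,5] + [1,2],
  ∂[3,5,6] = [5,6] − [3,6] + [3,5].
The 12×8 boundary matrix has rank 7 and Smith normal form diag(1,1,1,1,1,1,1).

From H_k ≅ ker(∂_k) / im(∂_{k+1}) we obtain:

  H_0: rank C_0 − rank ∂_1 = 6 − 5 = 1, and the invariant factors of ∂_1 are all 1, so H_0 = Z.
  H_1: rank ker ∂_1 − rank ∂_2 = (12 − 5) − 7 = 0, and the invariant factors of ∂_2 are all 1, so H_1 = 0.
  H_2: rank ker ∂_2 − rank ∂_3 = (8 − 7) − 0 = 1, and there is no ∂_3, so H_2 = Z.

H_0 ≅ Z,  H_1 = 0,  H_2 ≅ Z.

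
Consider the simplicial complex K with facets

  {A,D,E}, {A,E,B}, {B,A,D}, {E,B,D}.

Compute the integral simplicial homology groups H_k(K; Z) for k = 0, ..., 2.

Order the vertices as A < B < D < E. Listing each simplex with vertices in this order, K has dimension 2 with simplices:

  0-simplices (4): A, B, D, E
  1-simplices (6): AB, AD, AE, BD, BE, DE
  2-simplices (4): ABD, ABE, ADE, BDE

giving chain groups C_0 ≅ Z^4, C_1 ≅ Z^6, C_2 ≅ Z^4.

∂_1: C_1 → C_0 sends each edge [p,q] (with p < q) to q − p. For instance
  ∂AB = B − A.
As a 4×6 matrix over Z this has rank 3, with invariant factors (1,1,1).

Boundary ∂_2: C_2 → C_1 sends each 2-simplex [p,q,r] to [q,r] − [p,r] + [p,q]. For instance
  ∂ABE = BE − AE + AB,
  ∂BDE = DE − BE + BD.
As a 6×4 matrix over Z this has rank 3, with invariant factors (1,1,1).

Now H_k = ker ∂_k / im ∂_{k+1}, so:

  H_0: rank C_0 − rank ∂_1 = 4 − 3 = 1, and the invariant factors of ∂_1 are all 1, so H_0 = Z.
  H_1: rank ker ∂_1 − rank ∂_2 = (6 − 3) − 3 = 0, and the invariant factors of ∂_2 are all 1, so H_1 = 0.
  H_2: rank ker ∂_2 − rank ∂_3 = (4 − 3) − 0 = 1, and there is no ∂_3, so H_2 = Z.

H_0 = Z,  H_1 = 0,  H_2 = Z.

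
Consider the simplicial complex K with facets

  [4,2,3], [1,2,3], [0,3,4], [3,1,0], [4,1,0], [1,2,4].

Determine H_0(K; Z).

H_0 = Z.

Order the vertices as 0 < 1 < 2 < 3 < 4. Listing each simplex with vertices in this order, K has dimension 2 with simplices:

  0-simplices (5): [0], [1], [2], [3], [4]
  1-simplices (9): [0,1], [0,3], [0,4], [1,2], [1,3], [1,4], [2,3], [2,4], [3,4]
  2-simplices (6): [0,1,3], [0,1,4], [0,3,4], [1,2,3], [1,2,4], [2,3,4]

giving chain groups C_0 ≅ Z^5, C_1 ≅ Z^9, C_2 ≅ Z^6.

∂_1: C_1 → C_0 is given by ∂[p,q] = [q] − [p]. For instance
  ∂[0,3] = [3] − [0].
This gives a 5×9 integer matrix of rank 4; reducing to Smith normal form yields diagonal entries (1,1,1,1).

Boundary ∂_2: C_2 → C_1 maps a triangle to the signed sum of its edges. For instance
  ∂[0,1,4] = [1,4] − [0,4] + [0,1],
  ∂[2,3,4] = [3,4] − [2,4] + [2,3].
As a 9×6 matrix over Z this has rank 5, with invariant factors (1,1,1,1,1).

Now H_k = ker ∂_k / im ∂_{k+1}, so:

  H_0: rank C_0 − rank ∂_1 = 5 − 4 = 1, and the invariant factors of ∂_1 are all 1, so H_0 ≅ Z.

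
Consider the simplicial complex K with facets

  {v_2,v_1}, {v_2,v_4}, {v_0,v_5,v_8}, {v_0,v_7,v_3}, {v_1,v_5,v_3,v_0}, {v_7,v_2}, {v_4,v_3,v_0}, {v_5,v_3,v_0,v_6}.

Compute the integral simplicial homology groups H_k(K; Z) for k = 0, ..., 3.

We work with the vertex ordering v_0 < v_1 < v_2 < v_3 < v_4 < v_5 < v_6 < v_7 < v_8. The simplices of K, each written with vertices in increasing order, are:

  0-simplices (9): [v_0], [v_1], [v_2], [v_3], [v_4], [v_5], [v_6], [v_7], [v_8]
  1-simplices (18): (18 of them)
  2-simplices (10): [v_0,v_1,v_3], [v_0,v_1,v_5], [v_0,v_3,v_4], [v_0,v_3,v_5], [v_0,v_3,v_6], [v_0,v_3,v_7], [v_0,v_5,v_6], [v_0,v_5,v_8], [v_1,v_3,v_5], [v_3,v_5,v_6]
  3-simplices (2): [v_0,v_1,v_3,v_5], [v_0,v_3,v_5,v_6]

so the chain groups are C_0 ≅ Z^9, C_1 ≅ Z^18, C_2 ≅ Z^10, C_3 ≅ Z^2.

The boundary map ∂_1: C_1 → C_0 is given by ∂[p,q] = [q] − [p]. For instance
  ∂[v_3,v_6] = [v_6] − [v_3].
The resulting 9×18 matrix has rank 8, and its Smith normal form has invariant factors (1,1,1,1,1,1,1,1).

Boundary ∂_2: C_2 → C_1 maps a triangle to the signed sum of its edges. For instance
  ∂[v_0,v_5,v_6] = [v_5,v_6] − [v_0,v_6] + [v_0,v_5],
  ∂[v_3,v_5,v_6] = [v_5,v_6] − [v_3,v_6] + [v_3,v_5].
As a 18×10 matrix over Z this has rank 8, with invariant factors (1,1,1,1,1,1,1,1).

The boundary map ∂_3: C_3 → C_2 sends each 3-simplex σ to the alternating sum Σ_i (−1)^i (σ with its i-th vertex removed). For instance
  ∂[v_0,v_1,v_3,v_5] = [v_1,v_3,v_5] − [v_0,v_3,v_5] + [v_0,v_1,v_5] − [v_0,v_1,v_3],
  ∂[v_0,v_3,v_5,v_6] = [v_3,v_5,v_6] − [v_0,v_5,v_6] + [v_0,v_3,v_6] − [v_0,v_3,v_5].
The resulting 10×2 matrix has rank 2, and its Smith normal form has invariant factors (1,1).

From H_k ≅ ker(∂_k) / im(∂_{k+1}) we obtain:

  H_0: rank C_0 − rank ∂_1 = 9 − 8 = 1, and the invariant factors of ∂_1 are all 1, so H_0 ≅ Z.
  H_1: rank ker ∂_1 − rank ∂_2 = (18 − 8) − 8 = 2, and the invariant factors of ∂_2 are all 1, so H_1 ≅ Z^2.
  H_2: rank ker ∂_2 − rank ∂_3 = (10 − 8) − 2 = 0, and the invariant factors of ∂_3 are all 1, so H_2 ≅ 0.
  H_3: rank ker ∂_3 − rank ∂_4 = (2 − 2) − 0 = 0, and there is no ∂_4, so H_3 ≅ 0.

H_0 = Z,  H_1 = Z^2,  H_2 = 0,  H_3 = 0.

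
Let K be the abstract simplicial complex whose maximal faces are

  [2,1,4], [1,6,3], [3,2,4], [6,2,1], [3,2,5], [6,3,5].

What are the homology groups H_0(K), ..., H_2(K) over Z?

We work with the vertex ordering 1 < 2 < 3 < 4 < 5 < 6. The simplices of K, each written with vertices in increasing order, are:

  0-simplices (6): [1], [2], [3], [4], [5], [6]
  1-simplices (12): [1,2], [1,3], [1,4], [1,6], [2,3], [2,4], [2,5], [2,6], [3,4], [3,5], [3,6], [5,6]
  2-simplices (6): [1,2,4], [1,2,6], [1,3,6], [2,3,4], [2,3,5], [3,5,6]

Hence C_0 ≅ Z^6, C_1 ≅ Z^12, C_2 ≅ Z^6.

∂_1: C_1 → C_0 maps an edge to its endpoints' difference, ∂[p,q] = q − p.
The resulting 6×12 matrix has rank 5, and its Smith normal form has invariant factors (1,1,1,1,1).

The boundary map ∂_2: C_2 → C_1 sends each 2-simplex [p,q,r] to [q,r] − [p,r] + [p,q]. For instance
  ∂[2,3,5] = [3,5] − [2,5] + [2,3],
  ∂[1,3,6] = [3,6] − [1,6] + [1,3].
This gives a 12×6 integer matrix of rank 6; reducing to Smith normal form yields diagonal entries (1,1,1,1,1,1).

Reading off H_k = ker ∂_k / im ∂_{k+1}:

  H_0: rank C_0 − rank ∂_1 = 6 − 5 = 1, and the invariant factors of ∂_1 are all 1, so H_0 ≅ Z.
  H_1: rank ker ∂_1 − rank ∂_2 = (12 − 5) − 6 = 1, and the invariant factors of ∂_2 are all 1, so H_1 ≅ Z.
  H_2: rank ker ∂_2 − rank ∂_3 = (6 − 6) − 0 = 0, and there is no ∂_3, so H_2 ≅ 0.

As a check, the Euler characteristic is 6 − 12 + 6 = 0, which agrees with 1 − 1 + 0 = 0.
(K is a triangulation of the cylinder S^1 x I.)

H_0 ≅ Z,  H_1 ≅ Z,  H_2 = 0.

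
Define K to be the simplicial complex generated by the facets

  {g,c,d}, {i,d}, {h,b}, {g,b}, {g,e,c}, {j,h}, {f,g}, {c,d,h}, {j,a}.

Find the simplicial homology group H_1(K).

We work with the vertex ordering a < b < c < d < e < f < g < h < i < j. The simplices of K, each written with vertices in increasing order, are:

  0-simplices (10): a, b, c, d, e, f, g, h, i, j
  1-simplices (13): aj, bg, bh, cd, ce, cg, ch, dg, dh, di, eg, fg, hj
  2-simplices (3): cdg, cdh, ceg

Hence C_0 ≅ Z^10, C_1 ≅ Z^13, C_2 ≅ Z^3.

∂_1: C_1 → C_0 maps an edge to its endpoints' difference, ∂[p,q] = q − p.
This gives a 10×13 integer matrix of rank 9; reducing to Smith normal form yields diagonal entries (1,1,1,1,1,1,1,1,1).

Boundary ∂_2: C_2 → C_1 acts by ∂[p,q,r] = [q,r] − [p,r] + [p,q]. For instance
  ∂ceg = eg − cg + ce,
  ∂cdh = dh − ch + cd.
As a 13×3 matrix over Z this has rank 3, with invariant factors (1,1,1).

Reading off H_k = ker ∂_k / im ∂_{k+1}:

  H_1: rank ker ∂_1 − rank ∂_2 = (13 − 9) − 3 = 1, and the invariant factors of ∂_2 are all 1, so H_1 = Z.

H_1 ≅ Z.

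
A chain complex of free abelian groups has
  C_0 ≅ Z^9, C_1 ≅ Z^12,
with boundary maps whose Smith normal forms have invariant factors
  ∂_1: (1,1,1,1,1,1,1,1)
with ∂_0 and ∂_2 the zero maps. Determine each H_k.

H_0 ≅ Z,  H_1 ≅ Z^4.

H_0: b_0 = 9 − 0 − 8 = 1; torsion from ∂_1 factors > 1: none. So H_0 ≅ Z.
H_1: b_1 = 12 − 8 − 0 = 4; torsion from ∂_2 factors > 1: none. So H_1 ≅ Z^4.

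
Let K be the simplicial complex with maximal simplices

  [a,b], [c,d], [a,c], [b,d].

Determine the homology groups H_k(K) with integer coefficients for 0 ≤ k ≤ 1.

H_0 ≅ Z,  H_1 ≅ Z.

We work with the vertex ordering a < b < c < d. The simplices of K, each written with vertices in increasing order, are:

  0-simplices (4): a, b, c, d
  1-simplices (4): ab, ac, bd, cd

giving chain groups C_0 ≅ Z^4, C_1 ≅ Z^4.

Boundary ∂_1: C_1 → C_0 maps an edge to its endpoints' difference, ∂[p,q] = q − p. For instance
  ∂ab = b − a.
As a 4×4 matrix over Z this has rank 3, with invariant factors (1,1,1).

Computing H_k = (kernel of ∂_k) / (image of ∂_{k+1}):

  H_0: rank C_0 − rank ∂_1 = 4 − 3 = 1, and the invariant factors of ∂_1 are all 1, so H_0 = Z.
  H_1: rank ker ∂_1 − rank ∂_2 = (4 − 3) − 0 = 1, and there is no ∂_2, so H_1 = Z.

As a check, the Euler characteristic is 4 − 4 = 0, which agrees with 1 − 1 = 0.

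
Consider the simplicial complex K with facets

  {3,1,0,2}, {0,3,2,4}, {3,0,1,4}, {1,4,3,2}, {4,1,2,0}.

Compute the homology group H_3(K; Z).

Fix the vertex order 0 < 1 < 2 < 3 < 4 and write every simplex with vertices in increasing order. Then dim K = 3 and the simplices of K are:

  0-simplices (5): [0], [1], [2], [3], [4]
  1-simplices (10): [0,1], [0,2], [0,3], [0,4], [1,2], [1,3], [1,4], [2,3], [2,4], [3,4]
  2-simplices (10): [0,1,2], [0,1,3], [0,1,4], [0,2,3], [0,2,4], [0,3,4], [1,2,3], [1,2,4], [1,3,4], [2,3,4]
  3-simplices (5): [0,1,2,3], [0,1,2,4], [0,1,3,4], [0,2,3,4], [1,2,3,4]

giving chain groups C_0 ≅ Z^5, C_1 ≅ Z^10, C_2 ≅ Z^10, C_3 ≅ Z^5.

∂_1: C_1 → C_0 maps an edge to its endpoints' difference, ∂[p,q] = q − p.
As a 5×10 matrix over Z this has rank 4, with invariant factors (1,1,1,1).

Boundary ∂_2: C_2 → C_1 maps a triangle to the signed sum of its edges. For instance
  ∂[0,1,4] = [1,4] − [0,4] + [0,1],
  ∂[0,1,3] = [1,3] − [0,3] + [0,1].
This gives a 10×10 integer matrix of rank 6; reducing to Smith normal form yields diagonal entries (1,1,1,1,1,1).

∂_3: C_3 → C_2 sends each 3-simplex σ to the alternating sum Σ_i (−1)^i (σ with its i-th vertex removed). For instance
  ∂[0,1,3,4] = [1,3,4] − [0,3,4] + [0,1,4] − [0,1,3],
  ∂[1,2,3,4] = [2,3,4] − [1,3,4] + [1,2,4] − [1,2,3].
This gives a 10×5 integer matrix of rank 4; reducing to Smith normal form yields diagonal entries (1,1,1,1).

Now H_k = ker ∂_k / im ∂_{k+1}, so:

  H_3: rank ker ∂_3 − rank ∂_4 = (5 − 4) − 0 = 1, and there is no ∂_4, so H_3 = Z.

H_3 ≅ Z.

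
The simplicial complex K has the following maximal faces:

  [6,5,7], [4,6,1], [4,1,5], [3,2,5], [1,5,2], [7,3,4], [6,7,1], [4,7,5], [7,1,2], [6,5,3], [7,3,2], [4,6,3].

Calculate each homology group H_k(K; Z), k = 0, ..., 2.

H_0 ≅ Z,  H_1 ≅ Z/2,  H_2 = 0.

We work with the vertex ordering 1 < 2 < 3 < 4 < 5 < 6 < 7. The simplices of K, each written with vertices in increasing order, are:

  0-simplices (7): [1], [2], [3], [4], [5], [6], [7]
  1-simplices (18): [1,2], [1,4], [1,5], [1,6], [1,7], [2,3], [2,5], [2,7], [3,4], [3,5], [3,6], [3,7], [4,5], [4,6], [4,7], [5,6], [5,7], [6,7]
  2-simplices (12): [1,2,5], [1,2,7], [1,4,5], [1,4,6], [1,6,7], [2,3,5], [2,3,7], [3,4,6], [3,4,7], [3,5,6], [4,5,7], [5,6,7]

so the chain groups are C_0 ≅ Z^7, C_1 ≅ Z^18, C_2 ≅ Z^12.

∂_1: C_1 → C_0 is given by ∂[p,q] = [q] − [p]. For instance
  ∂[3,6] = [6] − [3].
The 7×18 boundary matrix has rank 6 and Smith normal form diag(1,1,1,1,1,1).

Boundary ∂_2: C_2 → C_1 maps a triangle to the signed sum of its edges. For instance
  ∂[2,3,7] = [3,7] − [2,7] + [2,3],
  ∂[1,2,5] = [2,5] − [1,5] + [1,2].
This gives a 18×12 integer matrix of rank 12; reducing to Smith normal form yields diagonal entries (1,1,1,1,1,1,1,1,1,1,1,2).

Reading off H_k = ker ∂_k / im ∂_{k+1}:

  H_0: rank C_0 − rank ∂_1 = 7 − 6 = 1, and the invariant factors of ∂_1 are all 1, so H_0 ≅ Z.
  H_1: rank ker ∂_1 − rank ∂_2 = (18 − 6) − 12 = 0, and ∂_2 has invariant factor 2 > 1, so H_1 ≅ Z/2.
  H_2: rank ker ∂_2 − rank ∂_3 = (12 − 12) − 0 = 0, and there is no ∂_3, so H_2 ≅ 0.

(K is a triangulation of the real projective plane RP^2.)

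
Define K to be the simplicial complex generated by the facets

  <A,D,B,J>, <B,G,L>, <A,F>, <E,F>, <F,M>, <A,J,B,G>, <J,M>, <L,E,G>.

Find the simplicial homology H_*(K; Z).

H_0 = Z,  H_1 = Z^2,  H_2 = 0,  H_3 = 0.

Fix the vertex order A < B < D < E < F < G < J < L < M and write every simplex with vertices in increasing order. Then dim K = 3 and the simplices of K are:

  0-simplices (9): A, B, D, E, F, G, J, L, M
  1-simplices (17): AB, AD, AF, AG, AJ, BD, BG, BJ, BL, DJ, EF, EG, EL, FM, GJ, GL, JM
  2-simplices (9): ABD, ABG, ABJ, ADJ, AGJ, BDJ, BGJ, BGL, EGL
  3-simplices (2): ABDJ, ABGJ

Hence C_0 ≅ Z^9, C_1 ≅ Z^17, C_2 ≅ Z^9, C_3 ≅ Z^2.

∂_1: C_1 → C_0 sends each edge [p,q] (with p < q) to q − p. For instance
  ∂EL = L − E.
The 9×17 boundary matrix has rank 8 and Smith normal form diag(1,1,1,1,1,1,1,1).

∂_2: C_2 → C_1 acts by ∂[p,q,r] = [q,r] − [p,r] + [p,q]. For instance
  ∂BGL = GL − BL + BG,
  ∂ABJ = BJ − AJ + AB.
The 17×9 boundary matrix has rank 7 and Smith normal form diag(1,1,1,1,1,1,1).

The boundary map ∂_3: C_3 → C_2 sends each 3-simplex σ to the alternating sum Σ_i (−1)^i (σ with its i-th vertex removed). For instance
  ∂ABDJ = BDJ − ADJ + ABJ − ABD,
  ∂ABGJ = BGJ − AGJ + ABJ − ABG.
The 9×2 boundary matrix has rank 2 and Smith normal form diag(1,1).

Now H_k = ker ∂_k / im ∂_{k+1}, so:

  H_0: rank C_0 − rank ∂_1 = 9 − 8 = 1, and the invariant factors of ∂_1 are all 1, so H_0 = Z.
  H_1: rank ker ∂_1 − rank ∂_2 = (17 − 8) − 7 = 2, and the invariant factors of ∂_2 are all 1, so H_1 = Z^2.
  H_2: rank ker ∂_2 − rank ∂_3 = (9 − 7) − 2 = 0, and the invariant factors of ∂_3 are all 1, so H_2 = 0.
  H_3: rank ker ∂_3 − rank ∂_4 = (2 − 2) − 0 = 0, and there is no ∂_4, so H_3 = 0.

As a check, the Euler characteristic is 9 − 17 + 9 − 2 = -1, which agrees with 1 − 2 + 0 − 0 = -1.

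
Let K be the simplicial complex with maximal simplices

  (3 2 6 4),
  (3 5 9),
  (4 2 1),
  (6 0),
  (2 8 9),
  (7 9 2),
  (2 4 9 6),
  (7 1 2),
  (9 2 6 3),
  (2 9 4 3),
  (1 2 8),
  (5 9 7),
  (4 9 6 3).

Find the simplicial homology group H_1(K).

H_1 ≅ 0.

Take the total order 0 < 1 < 2 < 3 < 4 < 5 < 6 < 7 < 8 < 9 on the vertex set. Then K (dimension 3) consists of the simplices:

  0-simplices (10): [0], [1], [2], [3], [4], [5], [6], [7], [8], [9]
  1-simplices (22): [0,6], [1,2], [1,4], [1,7], [1,8], [2,3], [2,4], [2,6], [2,7], [2,8], [2,9], [3,4], [3,5], [3,6], [3,9], [4,6], [4,9], [5,7], [5,9], [6,9], [7,9], [8,9]
  2-simplices (17): [1,2,4], [1,2,7], [1,2,8], [2,3,4], [2,3,6], [2,3,9], [2,4,6], [2,4,9], [2,6,9], [2,7,9], [2,8,9], [3,4,6], [3,4,9], [3,5,9], [3,6,9], [4,6,9], [5,7,9]
  3-simplices (5): [2,3,4,6], [2,3,4,9], [2,3,6,9], [2,4,6,9], [3,4,6,9]

giving chain groups C_0 ≅ Z^10, C_1 ≅ Z^22, C_2 ≅ Z^17, C_3 ≅ Z^5.

∂_1: C_1 → C_0 sends each edge [p,q] (with p < q) to q − p. For instance
  ∂[1,4] = [4] − [1].
This gives a 10×22 integer matrix of rank 9; reducing to Smith normal form yields diagonal entries (1,1,1,1,1,1,1,1,1).

The boundary map ∂_2: C_2 → C_1 sends each 2-simplex [p,q,r] to [q,r] − [p,r] + [p,q]. For instance
  ∂[2,4,6] = [4,6] − [2,6] + [2,4],
  ∂[1,2,8] = [2,8] − [1,8] + [1,2].
This gives a 22×17 integer matrix of rank 13; reducing to Smith normal form yields diagonal entries (1,1,1,1,1,1,1,1,1,1,1,1,1).

∂_3: C_3 → C_2 sends each 3-simplex σ to the alternating sum Σ_i (−1)^i (σ with its i-th vertex removed). For instance
  ∂[2,4,6,9] = [4,6,9] − [2,6,9] + [2,4,9] − [2,4,6],
  ∂[2,3,4,9] = [3,4,9] − [2,4,9] + [2,3,9] − [2,3,4].
As a 17×5 matrix over Z this has rank 4, with invariant factors (1,1,1,1).

Computing H_k = (kernel of ∂_k) / (image of ∂_{k+1}):

  H_1: rank ker ∂_1 − rank ∂_2 = (22 − 9) − 13 = 0, and the invariant factors of ∂_2 are all 1, so H_1 = 0.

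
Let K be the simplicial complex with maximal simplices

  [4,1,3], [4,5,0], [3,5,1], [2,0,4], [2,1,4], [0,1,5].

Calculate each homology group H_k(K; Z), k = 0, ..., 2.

H_0 ≅ Z,  H_1 ≅ Z,  H_2 = 0.

Take the total order 0 < 1 < 2 < 3 < 4 < 5 on the vertex set. Then K (dimension 2) consists of the simplices:

  0-simplices (6): [0], [1], [2], [3], [4], [5]
  1-simplices (12): [0,1], [0,2], [0,4], [0,5], [1,2], [1,3], [1,4], [1,5], [2,4], [3,4], [3,5], [4,5]
  2-simplices (6): [0,1,5], [0,2,4], [0,4,5], [1,2,4], [1,3,4], [1,3,5]

so the chain groups are C_0 ≅ Z^6, C_1 ≅ Z^12, C_2 ≅ Z^6.

Boundary ∂_1: C_1 → C_0 maps an edge to its endpoints' difference, ∂[p,q] = q − p. For instance
  ∂[3,5] = [5] − [3].
As a 6×12 matrix over Z this has rank 5, with invariant factors (1,1,1,1,1).

The boundary map ∂_2: C_2 → C_1 maps a triangle to the signed sum of its edges. For instance
  ∂[0,1,5] = [1,5] − [0,5] + [0,1],
  ∂[0,2,4] = [2,4] − [0,4] + [0,2].
The resulting 12×6 matrix has rank 6, and its Smith normal form has invariant factors (1,1,1,1,1,1).

Computing H_k = (kernel of ∂_k) / (image of ∂_{k+1}):

  H_0: rank C_0 − rank ∂_1 = 6 − 5 = 1, and the invariant factors of ∂_1 are all 1, so H_0 ≅ Z.
  H_1: rank ker ∂_1 − rank ∂_2 = (12 − 5) − 6 = 1, and the invariant factors of ∂_2 are all 1, so H_1 ≅ Z.
  H_2: rank ker ∂_2 − rank ∂_3 = (6 − 6) − 0 = 0, and there is no ∂_3, so H_2 ≅ 0.

(K is a triangulation of the cylinder S^1 x I.)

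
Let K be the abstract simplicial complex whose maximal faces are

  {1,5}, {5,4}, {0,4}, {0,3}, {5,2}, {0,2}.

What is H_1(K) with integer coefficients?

Take the total order 0 < 1 < 2 < 3 < 4 < 5 on the vertex set. Then K (dimension 1) consists of the simplices:

  0-simplices (6): [0], [1], [2], [3], [4], [5]
  1-simplices (6): [0,2], [0,3], [0,4], [1,5], [2,5], [4,5]

giving chain groups C_0 ≅ Z^6, C_1 ≅ Z^6.

The boundary map ∂_1: C_1 → C_0 maps an edge to its endpoints' difference, ∂[p,q] = q − p. For instance
  ∂[4,5] = [5] − [4].
The 6×6 boundary matrix has rank 5 and Smith normal form diag(1,1,1,1,1).

Computing H_k = (kernel of ∂_k) / (image of ∂_{k+1}):

  H_1: rank ker ∂_1 − rank ∂_2 = (6 − 5) − 0 = 1, and there is no ∂_2, so H_1 ≅ Z.

H_1 ≅ Z.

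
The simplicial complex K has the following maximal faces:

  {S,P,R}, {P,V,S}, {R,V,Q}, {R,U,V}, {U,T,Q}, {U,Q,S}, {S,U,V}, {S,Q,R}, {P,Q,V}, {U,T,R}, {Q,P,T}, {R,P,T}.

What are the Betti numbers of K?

b_0 = 1, b_1 = 0, b_2 = 0.

Take the total order P < Q < R < S < T < U < V on the vertex set. Then K (dimension 2) consists of the simplices:

  0-simplices (7): P, Q, R, S, T, U, V
  1-simplices (18): PQ, PR, PS, PT, PV, QR, QS, QT, QU, QV, RS, RT, RU, RV, SU, SV, TU, UV
  2-simplices (12): PQT, PQV, PRS, PRT, PSV, QRS, QRV, QSU, QTU, RTU, RUV, SUV

Hence C_0 ≅ Z^7, C_1 ≅ Z^18, C_2 ≅ Z^12.

The boundary map ∂_1: C_1 → C_0 is given by ∂[p,q] = [q] − [p].
The resulting 7×18 matrix has rank 6, and its Smith normal form has invariant factors (1,1,1,1,1,1).

∂_2: C_2 → C_1 maps a triangle to the signed sum of its edges. For instance
  ∂PQV = QV − PV + PQ,
  ∂RTU = TU − RU + RT.
As a 18×12 matrix over Z this has rank 12, with invariant factors (1,1,1,1,1,1,1,1,1,1,1,2).

Now H_k = ker ∂_k / im ∂_{k+1}, so:

  H_0: rank C_0 − rank ∂_1 = 7 − 6 = 1, and the invariant factors of ∂_1 are all 1, so H_0 ≅ Z.
  H_1: rank ker ∂_1 − rank ∂_2 = (18 − 6) − 12 = 0, and ∂_2 has invariant factor 2 > 1, so H_1 ≅ Z/2.
  H_2: rank ker ∂_2 − rank ∂_3 = (12 − 12) − 0 = 0, and there is no ∂_3, so H_2 ≅ 0.

Hence the Betti numbers are b_0 = 1, b_1 = 0, b_2 = 0.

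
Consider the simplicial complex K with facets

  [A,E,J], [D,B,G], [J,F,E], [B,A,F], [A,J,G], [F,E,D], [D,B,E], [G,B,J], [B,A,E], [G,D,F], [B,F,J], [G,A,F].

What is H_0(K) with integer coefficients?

We work with the vertex ordering A < B < D < E < F < G < J. The simplices of K, each written with vertices in increasing order, are:

  0-simplices (7): A, B, D, E, F, G, J
  1-simplices (18): AB, AE, AF, AG, AJ, BD, BE, BF, BG, BJ, DE, DF, DG, EF, EJ, FG, FJ, GJ
  2-simplices (12): ABE, ABF, AEJ, AFG, AGJ, BDE, BDG, BFJ, BGJ, DEF, DFG, EFJ

so the chain groups are C_0 ≅ Z^7, C_1 ≅ Z^18, C_2 ≅ Z^12.

Boundary ∂_1: C_1 → C_0 sends each edge [p,q] (with p < q) to q − p. For instance
  ∂FG = G − F.
The 7×18 boundary matrix has rank 6 and Smith normal form diag(1,1,1,1,1,1).

∂_2: C_2 → C_1 maps a triangle to the signed sum of its edges. For instance
  ∂ABE = BE − AE + AB,
  ∂BDG = DG − BG + BD.
This gives a 18×12 integer matrix of rank 12; reducing to Smith normal form yields diagonal entries (1,1,1,1,1,1,1,1,1,1,1,2).

Reading off H_k = ker ∂_k / im ∂_{k+1}:

  H_0: rank C_0 − rank ∂_1 = 7 − 6 = 1, and the invariant factors of ∂_1 are all 1, so H_0 ≅ Z.

(K is a triangulation of the real projective plane RP^2.)

H_0 ≅ Z.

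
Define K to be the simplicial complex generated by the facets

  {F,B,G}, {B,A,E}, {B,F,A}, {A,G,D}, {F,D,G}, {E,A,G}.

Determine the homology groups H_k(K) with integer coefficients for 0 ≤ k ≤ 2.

Take the total order A < B < D < E < F < G on the vertex set. Then K (dimension 2) consists of the simplices:

  0-simplices (6): A, B, D, E, F, G
  1-simplices (12): AB, AD, AE, AF, AG, BE, BF, BG, DF, DG, EG, FG
  2-simplices (6): ABE, ABF, ADG, AEG, BFG, DFG

so the chain groups are C_0 ≅ Z^6, C_1 ≅ Z^12, C_2 ≅ Z^6.

∂_1: C_1 → C_0 sends each edge [p,q] (with p < q) to q − p. For instance
  ∂AG = G − A.
The resulting 6×12 matrix has rank 5, and its Smith normal form has invariant factors (1,1,1,1,1).

Boundary ∂_2: C_2 → C_1 maps a triangle to the signed sum of its edges. For instance
  ∂ABF = BF − AF + AB,
  ∂AEG = EG − AG + AE.
As a 12×6 matrix over Z this has rank 6, with invariant factors (1,1,1,1,1,1).

Computing H_k = (kernel of ∂_k) / (image of ∂_{k+1}):

  H_0: rank C_0 − rank ∂_1 = 6 − 5 = 1, and the invariant factors of ∂_1 are all 1, so H_0 ≅ Z.
  H_1: rank ker ∂_1 − rank ∂_2 = (12 − 5) − 6 = 1, and the invariant factors of ∂_2 are all 1, so H_1 ≅ Z.
  H_2: rank ker ∂_2 − rank ∂_3 = (6 − 6) − 0 = 0, and there is no ∂_3, so H_2 ≅ 0.

(K is a triangulation of the cylinder S^1 x I.)

H_0 = Z,  H_1 = Z,  H_2 = 0.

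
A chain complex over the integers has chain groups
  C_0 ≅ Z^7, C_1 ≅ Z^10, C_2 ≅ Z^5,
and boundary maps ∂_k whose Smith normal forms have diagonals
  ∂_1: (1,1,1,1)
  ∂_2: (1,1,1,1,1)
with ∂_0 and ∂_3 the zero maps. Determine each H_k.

H_0: b_0 = 7 − 0 − 4 = 3; torsion from ∂_1 factors > 1: none. So H_0 = Z^3.
H_1: b_1 = 10 − 4 − 5 = 1; torsion from ∂_2 factors > 1: none. So H_1 = Z.
H_2: b_2 = 5 − 5 − 0 = 0; torsion from ∂_3 factors > 1: none. So H_2 = 0.

H_0 = Z^3,  H_1 = Z,  H_2 = 0.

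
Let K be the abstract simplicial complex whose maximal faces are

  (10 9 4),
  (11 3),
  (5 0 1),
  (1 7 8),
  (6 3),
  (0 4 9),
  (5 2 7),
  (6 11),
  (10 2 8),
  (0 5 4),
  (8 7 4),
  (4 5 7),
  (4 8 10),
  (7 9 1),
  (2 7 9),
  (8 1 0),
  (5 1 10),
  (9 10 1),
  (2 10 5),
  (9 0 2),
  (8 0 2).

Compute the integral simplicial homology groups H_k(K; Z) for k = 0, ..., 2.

H_0 = Z^2,  H_1 = Z^3,  H_2 = Z.

Order the vertices as 0 < 1 < 2 < 3 < 4 < 5 < 6 < 7 < 8 < 9 < 10 < 11. Listing each simplex with vertices in this order, K has dimension 2 with simplices:

  0-simplices (12): [0], [1], [2], [3], [4], [5], [6], [7], [8], [9], [10], [11]
  1-simplices (30): (30 of them)
  2-simplices (18): (18 of them)

so the chain groups are C_0 ≅ Z^12, C_1 ≅ Z^30, C_2 ≅ Z^18.

The boundary map ∂_1: C_1 → C_0 sends each edge [p,q] (with p < q) to q − p. For instance
  ∂[0,9] = [9] − [0].
As a 12×30 matrix over Z this has rank 10, with invariant factors (1,1,1,1,1,1,1,1,1,1).

The boundary map ∂_2: C_2 → C_1 acts by ∂[p,q,r] = [q,r] − [p,r] + [p,q]. For instance
  ∂[4,9,10] = [9,10] − [4,10] + [4,9],
  ∂[2,5,7] = [5,7] − [2,7] + [2,5].
The 30×18 boundary matrix has rank 17 and Smith normal form diag(1,1,1,1,1,1,1,1,1,1,1,1,1,1,1,1,1).

Computing H_k = (kernel of ∂_k) / (image of ∂_{k+1}):

  H_0: rank C_0 − rank ∂_1 = 12 − 10 = 2, and the invariant factors of ∂_1 are all 1, so H_0 = Z^2.
  H_1: rank ker ∂_1 − rank ∂_2 = (30 − 10) − 17 = 3, and the invariant factors of ∂_2 are all 1, so H_1 = Z^3.
  H_2: rank ker ∂_2 − rank ∂_3 = (18 − 17) − 0 = 1, and there is no ∂_3, so H_2 = Z.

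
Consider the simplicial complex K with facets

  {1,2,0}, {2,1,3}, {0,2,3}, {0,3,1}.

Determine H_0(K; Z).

Order the vertices as 0 < 1 < 2 < 3. Listing each simplex with vertices in this order, K has dimension 2 with simplices:

  0-simplices (4): [0], [1], [2], [3]
  1-simplices (6): [0,1], [0,2], [0,3], [1,2], [1,3], [2,3]
  2-simplices (4): [0,1,2], [0,1,3], [0,2,3], [1,2,3]

so the chain groups are C_0 ≅ Z^4, C_1 ≅ Z^6, C_2 ≅ Z^4.

The boundary map ∂_1: C_1 → C_0 is given by ∂[p,q] = [q] − [p]. For instance
  ∂[1,2] = [2] − [1].
As a 4×6 matrix over Z this has rank 3, with invariant factors (1,1,1).

∂_2: C_2 → C_1 acts by ∂[p,q,r] = [q,r] − [p,r] + [p,q]. For instance
  ∂[1,2,3] = [2,3] − [1,3] + [1,2],
  ∂[0,1,2] = [1,2] − [0,2] + [0,1].
The resulting 6×4 matrix has rank 3, and its Smith normal form has invariant factors (1,1,1).

Computing H_k = (kernel of ∂_k) / (image of ∂_{k+1}):

  H_0: rank C_0 − rank ∂_1 = 4 − 3 = 1, and the invariant factors of ∂_1 are all 1, so H_0 = Z.

H_0 ≅ Z.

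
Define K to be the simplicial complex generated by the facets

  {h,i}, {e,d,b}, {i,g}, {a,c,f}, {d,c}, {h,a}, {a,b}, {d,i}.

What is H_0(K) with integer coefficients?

H_0 ≅ Z.

Order the vertices as a < b < c < d < e < f < g < h < i. Listing each simplex with vertices in this order, K has dimension 2 with simplices:

  0-simplices (9): a, b, c, d, e, f, g, h, i
  1-simplices (12): ab, ac, af, ah, bd, be, cd, cf, de, di, gi, hi
  2-simplices (2): acf, bde

Hence C_0 ≅ Z^9, C_1 ≅ Z^12, C_2 ≅ Z^2.

Boundary ∂_1: C_1 → C_0 is given by ∂[p,q] = [q] − [p]. For instance
  ∂af = f − a.
The resulting 9×12 matrix has rank 8, and its Smith normal form has invariant factors (1,1,1,1,1,1,1,1).

The boundary map ∂_2: C_2 → C_1 maps a triangle to the signed sum of its edges. For instance
  ∂bde = de − be + bd,
  ∂acf = cf − af + ac.
As a 12×2 matrix over Z this has rank 2, with invariant factors (1,1).

Reading off H_k = ker ∂_k / im ∂_{k+1}:

  H_0: rank C_0 − rank ∂_1 = 9 − 8 = 1, and the invariant factors of ∂_1 are all 1, so H_0 = Z.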